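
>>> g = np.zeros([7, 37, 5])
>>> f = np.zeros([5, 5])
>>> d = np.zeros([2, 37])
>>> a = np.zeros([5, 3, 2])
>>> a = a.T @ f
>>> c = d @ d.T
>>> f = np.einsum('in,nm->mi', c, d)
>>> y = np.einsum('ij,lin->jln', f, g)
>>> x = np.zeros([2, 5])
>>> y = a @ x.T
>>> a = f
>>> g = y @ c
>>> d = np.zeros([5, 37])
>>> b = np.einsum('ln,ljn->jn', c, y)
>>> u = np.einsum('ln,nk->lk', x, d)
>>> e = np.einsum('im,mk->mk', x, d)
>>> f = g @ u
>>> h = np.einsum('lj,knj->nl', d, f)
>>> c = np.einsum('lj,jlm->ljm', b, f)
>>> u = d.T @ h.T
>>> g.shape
(2, 3, 2)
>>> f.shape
(2, 3, 37)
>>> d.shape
(5, 37)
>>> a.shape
(37, 2)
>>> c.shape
(3, 2, 37)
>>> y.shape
(2, 3, 2)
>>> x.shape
(2, 5)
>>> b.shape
(3, 2)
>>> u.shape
(37, 3)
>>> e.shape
(5, 37)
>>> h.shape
(3, 5)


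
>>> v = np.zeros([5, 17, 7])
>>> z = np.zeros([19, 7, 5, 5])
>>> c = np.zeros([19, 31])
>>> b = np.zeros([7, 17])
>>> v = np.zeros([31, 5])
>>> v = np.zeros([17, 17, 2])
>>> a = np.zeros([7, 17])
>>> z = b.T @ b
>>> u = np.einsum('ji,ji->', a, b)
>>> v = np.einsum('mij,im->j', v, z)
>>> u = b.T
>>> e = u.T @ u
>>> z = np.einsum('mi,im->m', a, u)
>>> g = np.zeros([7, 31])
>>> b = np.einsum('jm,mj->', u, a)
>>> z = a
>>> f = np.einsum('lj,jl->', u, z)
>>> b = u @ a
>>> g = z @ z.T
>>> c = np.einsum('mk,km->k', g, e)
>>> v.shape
(2,)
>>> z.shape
(7, 17)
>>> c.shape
(7,)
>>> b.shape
(17, 17)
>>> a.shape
(7, 17)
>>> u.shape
(17, 7)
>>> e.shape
(7, 7)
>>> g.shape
(7, 7)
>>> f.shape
()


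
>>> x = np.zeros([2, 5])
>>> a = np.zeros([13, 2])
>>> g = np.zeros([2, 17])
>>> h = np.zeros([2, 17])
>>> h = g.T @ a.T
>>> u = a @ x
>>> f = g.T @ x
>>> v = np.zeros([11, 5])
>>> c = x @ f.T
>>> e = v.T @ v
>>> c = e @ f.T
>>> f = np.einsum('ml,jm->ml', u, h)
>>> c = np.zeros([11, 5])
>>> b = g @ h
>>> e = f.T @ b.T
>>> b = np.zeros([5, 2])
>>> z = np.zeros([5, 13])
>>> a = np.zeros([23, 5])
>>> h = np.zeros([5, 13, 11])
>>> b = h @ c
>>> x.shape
(2, 5)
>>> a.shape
(23, 5)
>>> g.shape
(2, 17)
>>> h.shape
(5, 13, 11)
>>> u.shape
(13, 5)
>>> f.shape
(13, 5)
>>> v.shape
(11, 5)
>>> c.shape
(11, 5)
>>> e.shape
(5, 2)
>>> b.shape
(5, 13, 5)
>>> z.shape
(5, 13)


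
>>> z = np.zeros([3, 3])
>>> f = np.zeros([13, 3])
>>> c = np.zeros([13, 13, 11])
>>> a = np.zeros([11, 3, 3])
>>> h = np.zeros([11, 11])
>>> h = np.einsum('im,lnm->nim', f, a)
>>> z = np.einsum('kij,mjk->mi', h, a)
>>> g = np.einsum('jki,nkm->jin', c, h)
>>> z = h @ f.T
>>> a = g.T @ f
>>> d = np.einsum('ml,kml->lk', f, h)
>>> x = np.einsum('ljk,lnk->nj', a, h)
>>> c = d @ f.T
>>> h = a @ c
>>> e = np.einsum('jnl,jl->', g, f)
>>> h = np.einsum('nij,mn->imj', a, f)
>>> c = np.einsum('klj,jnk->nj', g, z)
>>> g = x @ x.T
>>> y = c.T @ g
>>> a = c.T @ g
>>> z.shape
(3, 13, 13)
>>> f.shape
(13, 3)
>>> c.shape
(13, 3)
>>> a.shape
(3, 13)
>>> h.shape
(11, 13, 3)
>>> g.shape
(13, 13)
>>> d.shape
(3, 3)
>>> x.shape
(13, 11)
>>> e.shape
()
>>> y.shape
(3, 13)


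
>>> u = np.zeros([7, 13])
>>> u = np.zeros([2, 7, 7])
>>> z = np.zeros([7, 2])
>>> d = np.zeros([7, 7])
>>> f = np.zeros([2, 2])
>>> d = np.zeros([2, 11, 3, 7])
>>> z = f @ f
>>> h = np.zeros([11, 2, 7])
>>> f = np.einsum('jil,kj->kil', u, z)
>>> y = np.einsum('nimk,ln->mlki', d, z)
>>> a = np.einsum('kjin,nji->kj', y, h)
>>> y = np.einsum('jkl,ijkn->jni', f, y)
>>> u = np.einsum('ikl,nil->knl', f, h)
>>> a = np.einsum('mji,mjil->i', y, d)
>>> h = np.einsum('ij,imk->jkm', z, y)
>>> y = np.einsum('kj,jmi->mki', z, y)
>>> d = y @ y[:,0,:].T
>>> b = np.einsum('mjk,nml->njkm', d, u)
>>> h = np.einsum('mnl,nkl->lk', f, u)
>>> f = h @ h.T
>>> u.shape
(7, 11, 7)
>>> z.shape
(2, 2)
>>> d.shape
(11, 2, 11)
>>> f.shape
(7, 7)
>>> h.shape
(7, 11)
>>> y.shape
(11, 2, 3)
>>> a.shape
(3,)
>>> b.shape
(7, 2, 11, 11)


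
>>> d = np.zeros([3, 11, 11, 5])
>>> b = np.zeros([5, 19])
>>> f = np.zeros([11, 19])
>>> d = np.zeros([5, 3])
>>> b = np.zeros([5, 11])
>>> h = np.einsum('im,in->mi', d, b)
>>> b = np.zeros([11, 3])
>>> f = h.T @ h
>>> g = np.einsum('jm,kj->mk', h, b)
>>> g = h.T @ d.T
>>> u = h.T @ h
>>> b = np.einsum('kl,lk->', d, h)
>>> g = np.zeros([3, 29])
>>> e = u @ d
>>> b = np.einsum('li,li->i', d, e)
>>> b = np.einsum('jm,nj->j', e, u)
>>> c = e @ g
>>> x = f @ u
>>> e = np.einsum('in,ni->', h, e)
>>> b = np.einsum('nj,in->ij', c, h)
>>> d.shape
(5, 3)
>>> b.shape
(3, 29)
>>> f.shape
(5, 5)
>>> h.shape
(3, 5)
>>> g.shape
(3, 29)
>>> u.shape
(5, 5)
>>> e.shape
()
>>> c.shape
(5, 29)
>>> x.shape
(5, 5)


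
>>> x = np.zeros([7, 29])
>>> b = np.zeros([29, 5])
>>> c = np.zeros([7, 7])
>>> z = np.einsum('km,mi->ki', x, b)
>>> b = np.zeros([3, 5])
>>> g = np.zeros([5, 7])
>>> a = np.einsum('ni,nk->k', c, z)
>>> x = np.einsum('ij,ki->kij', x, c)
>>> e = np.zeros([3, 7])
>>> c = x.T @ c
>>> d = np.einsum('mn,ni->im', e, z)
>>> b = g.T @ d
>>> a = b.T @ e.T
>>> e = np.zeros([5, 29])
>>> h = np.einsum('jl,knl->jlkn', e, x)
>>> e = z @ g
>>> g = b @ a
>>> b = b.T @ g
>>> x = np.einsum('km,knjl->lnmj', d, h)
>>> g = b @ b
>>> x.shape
(7, 29, 3, 7)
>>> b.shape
(3, 3)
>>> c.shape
(29, 7, 7)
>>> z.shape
(7, 5)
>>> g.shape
(3, 3)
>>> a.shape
(3, 3)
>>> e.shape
(7, 7)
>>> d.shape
(5, 3)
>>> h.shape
(5, 29, 7, 7)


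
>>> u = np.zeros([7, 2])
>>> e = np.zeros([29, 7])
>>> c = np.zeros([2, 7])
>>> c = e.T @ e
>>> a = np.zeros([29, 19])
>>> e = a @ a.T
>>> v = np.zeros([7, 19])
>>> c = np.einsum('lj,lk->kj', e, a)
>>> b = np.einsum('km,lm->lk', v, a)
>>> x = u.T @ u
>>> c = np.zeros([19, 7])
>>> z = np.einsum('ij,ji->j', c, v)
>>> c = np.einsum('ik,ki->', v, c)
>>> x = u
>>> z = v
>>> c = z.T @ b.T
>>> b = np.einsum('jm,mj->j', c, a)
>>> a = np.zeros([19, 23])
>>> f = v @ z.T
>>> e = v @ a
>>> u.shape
(7, 2)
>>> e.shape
(7, 23)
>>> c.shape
(19, 29)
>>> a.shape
(19, 23)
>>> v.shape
(7, 19)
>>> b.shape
(19,)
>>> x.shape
(7, 2)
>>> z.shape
(7, 19)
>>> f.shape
(7, 7)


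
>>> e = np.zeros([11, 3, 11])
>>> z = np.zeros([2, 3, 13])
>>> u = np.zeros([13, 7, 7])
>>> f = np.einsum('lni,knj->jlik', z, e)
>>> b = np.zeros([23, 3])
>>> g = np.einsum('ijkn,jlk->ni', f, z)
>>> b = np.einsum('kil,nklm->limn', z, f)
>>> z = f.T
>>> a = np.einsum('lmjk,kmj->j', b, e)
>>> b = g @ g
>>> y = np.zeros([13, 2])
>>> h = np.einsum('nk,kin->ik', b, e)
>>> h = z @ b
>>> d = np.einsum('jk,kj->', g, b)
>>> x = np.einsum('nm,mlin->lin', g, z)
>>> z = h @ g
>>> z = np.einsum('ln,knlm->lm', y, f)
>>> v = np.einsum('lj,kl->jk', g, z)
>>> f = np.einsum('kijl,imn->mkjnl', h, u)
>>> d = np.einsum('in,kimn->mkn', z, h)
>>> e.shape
(11, 3, 11)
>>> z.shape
(13, 11)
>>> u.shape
(13, 7, 7)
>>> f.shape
(7, 11, 2, 7, 11)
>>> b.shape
(11, 11)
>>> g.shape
(11, 11)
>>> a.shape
(11,)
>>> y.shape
(13, 2)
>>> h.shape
(11, 13, 2, 11)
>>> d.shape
(2, 11, 11)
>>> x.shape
(13, 2, 11)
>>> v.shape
(11, 13)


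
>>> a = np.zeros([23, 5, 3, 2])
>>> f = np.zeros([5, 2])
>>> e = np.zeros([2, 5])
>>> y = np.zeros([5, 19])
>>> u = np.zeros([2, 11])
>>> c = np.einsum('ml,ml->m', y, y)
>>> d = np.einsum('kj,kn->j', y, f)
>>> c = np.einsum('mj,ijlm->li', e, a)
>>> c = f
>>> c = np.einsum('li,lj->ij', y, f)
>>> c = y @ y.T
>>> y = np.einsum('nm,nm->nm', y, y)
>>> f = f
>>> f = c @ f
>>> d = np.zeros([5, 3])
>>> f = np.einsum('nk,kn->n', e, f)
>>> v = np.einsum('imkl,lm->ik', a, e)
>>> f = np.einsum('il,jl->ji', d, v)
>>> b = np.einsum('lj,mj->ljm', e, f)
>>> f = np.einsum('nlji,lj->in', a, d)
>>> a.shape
(23, 5, 3, 2)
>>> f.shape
(2, 23)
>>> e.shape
(2, 5)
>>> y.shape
(5, 19)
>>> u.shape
(2, 11)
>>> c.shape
(5, 5)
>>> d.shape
(5, 3)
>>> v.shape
(23, 3)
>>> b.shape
(2, 5, 23)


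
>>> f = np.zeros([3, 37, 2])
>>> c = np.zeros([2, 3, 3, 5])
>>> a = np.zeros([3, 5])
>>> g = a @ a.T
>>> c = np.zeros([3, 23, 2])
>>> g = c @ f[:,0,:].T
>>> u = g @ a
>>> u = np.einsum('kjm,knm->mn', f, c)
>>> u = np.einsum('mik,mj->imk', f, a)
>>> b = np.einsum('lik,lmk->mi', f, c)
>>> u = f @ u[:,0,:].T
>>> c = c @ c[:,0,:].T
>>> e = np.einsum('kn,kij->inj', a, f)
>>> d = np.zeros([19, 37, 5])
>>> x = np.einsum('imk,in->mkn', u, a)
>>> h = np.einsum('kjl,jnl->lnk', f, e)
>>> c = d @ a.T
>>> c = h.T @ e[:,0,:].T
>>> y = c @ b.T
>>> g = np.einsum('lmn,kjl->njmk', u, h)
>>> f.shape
(3, 37, 2)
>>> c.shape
(3, 5, 37)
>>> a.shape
(3, 5)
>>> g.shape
(37, 5, 37, 2)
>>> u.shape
(3, 37, 37)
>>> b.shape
(23, 37)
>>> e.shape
(37, 5, 2)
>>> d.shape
(19, 37, 5)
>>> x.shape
(37, 37, 5)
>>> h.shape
(2, 5, 3)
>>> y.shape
(3, 5, 23)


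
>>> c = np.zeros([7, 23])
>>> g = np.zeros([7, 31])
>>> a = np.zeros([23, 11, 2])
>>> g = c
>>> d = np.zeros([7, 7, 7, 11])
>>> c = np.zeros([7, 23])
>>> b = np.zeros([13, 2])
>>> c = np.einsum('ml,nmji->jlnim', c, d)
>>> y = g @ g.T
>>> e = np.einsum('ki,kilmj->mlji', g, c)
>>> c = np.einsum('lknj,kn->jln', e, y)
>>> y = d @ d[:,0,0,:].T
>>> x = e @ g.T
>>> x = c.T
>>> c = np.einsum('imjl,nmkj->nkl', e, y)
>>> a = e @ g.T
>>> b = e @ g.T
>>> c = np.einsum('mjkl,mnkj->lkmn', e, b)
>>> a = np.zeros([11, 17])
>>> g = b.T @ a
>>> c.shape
(23, 7, 11, 7)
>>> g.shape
(7, 7, 7, 17)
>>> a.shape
(11, 17)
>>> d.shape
(7, 7, 7, 11)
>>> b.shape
(11, 7, 7, 7)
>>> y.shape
(7, 7, 7, 7)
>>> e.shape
(11, 7, 7, 23)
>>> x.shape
(7, 11, 23)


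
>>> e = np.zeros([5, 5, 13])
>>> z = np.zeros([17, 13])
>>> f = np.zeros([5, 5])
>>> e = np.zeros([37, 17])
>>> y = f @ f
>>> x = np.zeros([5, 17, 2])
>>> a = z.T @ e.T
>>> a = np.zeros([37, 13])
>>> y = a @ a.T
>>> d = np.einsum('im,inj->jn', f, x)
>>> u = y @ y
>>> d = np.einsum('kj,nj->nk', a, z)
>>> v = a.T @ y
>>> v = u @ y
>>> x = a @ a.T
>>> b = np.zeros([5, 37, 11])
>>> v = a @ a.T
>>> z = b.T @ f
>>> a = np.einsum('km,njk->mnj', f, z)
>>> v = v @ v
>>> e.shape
(37, 17)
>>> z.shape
(11, 37, 5)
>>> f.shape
(5, 5)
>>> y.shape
(37, 37)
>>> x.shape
(37, 37)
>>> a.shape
(5, 11, 37)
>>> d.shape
(17, 37)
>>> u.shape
(37, 37)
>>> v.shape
(37, 37)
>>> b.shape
(5, 37, 11)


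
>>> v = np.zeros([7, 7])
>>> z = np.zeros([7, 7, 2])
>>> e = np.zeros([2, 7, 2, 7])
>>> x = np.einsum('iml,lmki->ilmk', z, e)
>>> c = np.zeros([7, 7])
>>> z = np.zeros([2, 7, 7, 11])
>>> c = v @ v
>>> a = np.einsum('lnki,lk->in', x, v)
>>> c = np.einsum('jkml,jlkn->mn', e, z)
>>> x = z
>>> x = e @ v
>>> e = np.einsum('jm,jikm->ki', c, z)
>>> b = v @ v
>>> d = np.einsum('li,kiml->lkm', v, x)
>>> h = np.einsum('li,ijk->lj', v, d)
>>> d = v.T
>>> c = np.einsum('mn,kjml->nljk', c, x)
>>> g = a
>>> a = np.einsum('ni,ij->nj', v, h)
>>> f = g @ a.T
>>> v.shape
(7, 7)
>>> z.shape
(2, 7, 7, 11)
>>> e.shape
(7, 7)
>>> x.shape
(2, 7, 2, 7)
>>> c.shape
(11, 7, 7, 2)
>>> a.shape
(7, 2)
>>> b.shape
(7, 7)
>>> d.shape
(7, 7)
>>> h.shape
(7, 2)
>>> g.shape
(2, 2)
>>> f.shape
(2, 7)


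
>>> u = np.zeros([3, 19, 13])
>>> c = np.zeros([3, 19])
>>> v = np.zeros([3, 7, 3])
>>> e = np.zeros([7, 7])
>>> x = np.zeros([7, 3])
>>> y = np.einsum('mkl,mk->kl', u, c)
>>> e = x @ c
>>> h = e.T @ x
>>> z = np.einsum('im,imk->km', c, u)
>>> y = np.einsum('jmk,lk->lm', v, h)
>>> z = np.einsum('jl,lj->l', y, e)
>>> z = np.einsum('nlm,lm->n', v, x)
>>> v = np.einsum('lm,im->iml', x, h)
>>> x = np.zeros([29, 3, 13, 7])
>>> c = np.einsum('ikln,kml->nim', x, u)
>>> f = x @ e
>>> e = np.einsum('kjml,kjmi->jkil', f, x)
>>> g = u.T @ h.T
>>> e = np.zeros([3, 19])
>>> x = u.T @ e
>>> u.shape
(3, 19, 13)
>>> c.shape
(7, 29, 19)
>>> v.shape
(19, 3, 7)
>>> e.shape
(3, 19)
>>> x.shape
(13, 19, 19)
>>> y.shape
(19, 7)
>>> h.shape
(19, 3)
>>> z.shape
(3,)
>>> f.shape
(29, 3, 13, 19)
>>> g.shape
(13, 19, 19)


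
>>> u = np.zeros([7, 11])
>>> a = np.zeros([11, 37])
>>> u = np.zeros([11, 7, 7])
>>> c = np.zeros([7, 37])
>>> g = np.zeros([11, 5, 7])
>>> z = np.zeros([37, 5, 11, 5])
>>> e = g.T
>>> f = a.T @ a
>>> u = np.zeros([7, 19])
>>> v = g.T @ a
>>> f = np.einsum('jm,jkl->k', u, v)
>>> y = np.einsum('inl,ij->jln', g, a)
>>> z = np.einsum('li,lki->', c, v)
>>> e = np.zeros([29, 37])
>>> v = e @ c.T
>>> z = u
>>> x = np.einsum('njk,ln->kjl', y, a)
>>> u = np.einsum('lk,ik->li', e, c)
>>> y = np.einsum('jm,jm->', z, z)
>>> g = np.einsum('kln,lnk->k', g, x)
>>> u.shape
(29, 7)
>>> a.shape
(11, 37)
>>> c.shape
(7, 37)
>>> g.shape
(11,)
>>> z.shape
(7, 19)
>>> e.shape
(29, 37)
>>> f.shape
(5,)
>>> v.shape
(29, 7)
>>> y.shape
()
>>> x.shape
(5, 7, 11)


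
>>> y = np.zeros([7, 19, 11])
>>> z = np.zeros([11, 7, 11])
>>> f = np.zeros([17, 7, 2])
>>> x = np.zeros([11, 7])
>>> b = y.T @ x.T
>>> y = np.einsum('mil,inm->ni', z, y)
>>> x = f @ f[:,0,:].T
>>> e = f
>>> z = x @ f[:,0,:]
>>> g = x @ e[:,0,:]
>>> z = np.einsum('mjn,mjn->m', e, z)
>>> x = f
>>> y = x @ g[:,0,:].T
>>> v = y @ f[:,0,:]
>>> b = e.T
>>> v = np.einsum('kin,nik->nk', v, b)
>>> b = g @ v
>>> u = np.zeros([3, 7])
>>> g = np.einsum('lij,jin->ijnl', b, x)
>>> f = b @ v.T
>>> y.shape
(17, 7, 17)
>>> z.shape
(17,)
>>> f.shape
(17, 7, 2)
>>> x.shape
(17, 7, 2)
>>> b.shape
(17, 7, 17)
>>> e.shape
(17, 7, 2)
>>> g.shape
(7, 17, 2, 17)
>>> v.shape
(2, 17)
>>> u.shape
(3, 7)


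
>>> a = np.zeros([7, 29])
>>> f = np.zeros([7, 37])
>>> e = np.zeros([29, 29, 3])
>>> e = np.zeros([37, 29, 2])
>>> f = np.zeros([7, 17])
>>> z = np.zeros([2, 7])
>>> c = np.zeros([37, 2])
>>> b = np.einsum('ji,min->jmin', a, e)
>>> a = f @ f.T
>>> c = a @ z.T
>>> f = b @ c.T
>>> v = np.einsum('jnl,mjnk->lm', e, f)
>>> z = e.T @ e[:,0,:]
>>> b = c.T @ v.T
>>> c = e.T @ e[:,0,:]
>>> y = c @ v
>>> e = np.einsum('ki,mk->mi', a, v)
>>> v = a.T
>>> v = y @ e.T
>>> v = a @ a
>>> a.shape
(7, 7)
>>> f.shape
(7, 37, 29, 7)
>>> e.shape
(2, 7)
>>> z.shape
(2, 29, 2)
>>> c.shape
(2, 29, 2)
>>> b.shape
(2, 2)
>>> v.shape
(7, 7)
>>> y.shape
(2, 29, 7)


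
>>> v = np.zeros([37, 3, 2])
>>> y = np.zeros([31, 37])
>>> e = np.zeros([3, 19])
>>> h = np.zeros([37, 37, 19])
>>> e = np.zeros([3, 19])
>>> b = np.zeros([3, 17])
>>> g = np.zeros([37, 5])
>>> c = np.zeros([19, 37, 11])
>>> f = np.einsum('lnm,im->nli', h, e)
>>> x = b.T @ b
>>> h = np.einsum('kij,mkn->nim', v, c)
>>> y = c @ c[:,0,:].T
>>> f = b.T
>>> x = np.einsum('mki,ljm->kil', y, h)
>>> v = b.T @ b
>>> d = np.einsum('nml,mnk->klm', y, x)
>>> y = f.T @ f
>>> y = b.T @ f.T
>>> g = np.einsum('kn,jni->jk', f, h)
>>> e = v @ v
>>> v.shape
(17, 17)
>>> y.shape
(17, 17)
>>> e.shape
(17, 17)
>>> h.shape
(11, 3, 19)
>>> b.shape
(3, 17)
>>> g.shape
(11, 17)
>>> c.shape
(19, 37, 11)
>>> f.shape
(17, 3)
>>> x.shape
(37, 19, 11)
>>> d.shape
(11, 19, 37)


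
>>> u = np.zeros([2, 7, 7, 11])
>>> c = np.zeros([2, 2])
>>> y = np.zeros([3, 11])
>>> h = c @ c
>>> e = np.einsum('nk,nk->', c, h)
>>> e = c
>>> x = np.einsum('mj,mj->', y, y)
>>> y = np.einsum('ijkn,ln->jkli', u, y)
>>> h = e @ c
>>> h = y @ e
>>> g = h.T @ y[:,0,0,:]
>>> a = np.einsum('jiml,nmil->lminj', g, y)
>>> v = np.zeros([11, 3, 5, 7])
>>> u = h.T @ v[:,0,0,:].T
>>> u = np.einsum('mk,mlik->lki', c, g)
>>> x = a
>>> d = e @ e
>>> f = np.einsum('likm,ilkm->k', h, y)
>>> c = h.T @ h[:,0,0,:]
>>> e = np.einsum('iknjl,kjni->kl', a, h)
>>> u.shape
(3, 2, 7)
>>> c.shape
(2, 3, 7, 2)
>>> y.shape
(7, 7, 3, 2)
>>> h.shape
(7, 7, 3, 2)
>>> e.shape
(7, 2)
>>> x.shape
(2, 7, 3, 7, 2)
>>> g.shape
(2, 3, 7, 2)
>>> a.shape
(2, 7, 3, 7, 2)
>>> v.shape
(11, 3, 5, 7)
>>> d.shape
(2, 2)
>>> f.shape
(3,)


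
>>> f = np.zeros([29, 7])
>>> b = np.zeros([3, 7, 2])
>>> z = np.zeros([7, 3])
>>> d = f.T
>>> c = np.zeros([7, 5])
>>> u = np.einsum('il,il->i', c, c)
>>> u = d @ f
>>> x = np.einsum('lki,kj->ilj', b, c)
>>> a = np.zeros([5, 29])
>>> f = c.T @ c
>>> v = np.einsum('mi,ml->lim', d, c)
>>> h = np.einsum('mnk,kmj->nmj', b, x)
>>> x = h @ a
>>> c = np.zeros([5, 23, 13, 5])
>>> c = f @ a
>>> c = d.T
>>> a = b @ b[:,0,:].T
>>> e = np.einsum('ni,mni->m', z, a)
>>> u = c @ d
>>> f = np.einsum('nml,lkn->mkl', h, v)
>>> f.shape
(3, 29, 5)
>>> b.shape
(3, 7, 2)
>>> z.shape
(7, 3)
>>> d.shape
(7, 29)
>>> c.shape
(29, 7)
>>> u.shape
(29, 29)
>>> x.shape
(7, 3, 29)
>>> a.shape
(3, 7, 3)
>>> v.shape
(5, 29, 7)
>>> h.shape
(7, 3, 5)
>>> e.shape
(3,)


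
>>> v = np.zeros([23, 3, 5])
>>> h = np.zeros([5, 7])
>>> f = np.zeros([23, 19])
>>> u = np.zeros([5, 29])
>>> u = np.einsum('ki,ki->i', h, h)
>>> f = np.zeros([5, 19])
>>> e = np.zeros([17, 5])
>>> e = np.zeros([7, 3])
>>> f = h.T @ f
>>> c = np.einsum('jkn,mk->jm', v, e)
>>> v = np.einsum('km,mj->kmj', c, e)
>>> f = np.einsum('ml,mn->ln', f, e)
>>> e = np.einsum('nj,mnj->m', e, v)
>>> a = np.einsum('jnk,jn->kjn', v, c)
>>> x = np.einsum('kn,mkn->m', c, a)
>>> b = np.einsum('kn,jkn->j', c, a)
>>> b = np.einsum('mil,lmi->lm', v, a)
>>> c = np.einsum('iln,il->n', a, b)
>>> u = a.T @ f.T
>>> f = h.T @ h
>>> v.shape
(23, 7, 3)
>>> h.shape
(5, 7)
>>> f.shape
(7, 7)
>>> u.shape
(7, 23, 19)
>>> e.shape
(23,)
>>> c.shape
(7,)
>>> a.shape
(3, 23, 7)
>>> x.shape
(3,)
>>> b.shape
(3, 23)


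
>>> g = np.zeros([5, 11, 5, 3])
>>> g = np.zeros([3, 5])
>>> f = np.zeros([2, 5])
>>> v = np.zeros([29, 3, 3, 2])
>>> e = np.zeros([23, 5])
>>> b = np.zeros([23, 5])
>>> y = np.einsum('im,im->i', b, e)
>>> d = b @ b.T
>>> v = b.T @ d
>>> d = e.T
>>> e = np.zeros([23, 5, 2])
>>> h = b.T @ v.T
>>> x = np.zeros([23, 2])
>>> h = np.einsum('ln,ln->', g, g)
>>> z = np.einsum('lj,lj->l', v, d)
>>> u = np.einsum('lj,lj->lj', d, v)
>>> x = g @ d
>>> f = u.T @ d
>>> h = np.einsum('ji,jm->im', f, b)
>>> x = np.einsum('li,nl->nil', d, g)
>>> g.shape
(3, 5)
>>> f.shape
(23, 23)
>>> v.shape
(5, 23)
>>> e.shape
(23, 5, 2)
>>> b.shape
(23, 5)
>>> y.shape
(23,)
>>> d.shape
(5, 23)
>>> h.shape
(23, 5)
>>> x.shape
(3, 23, 5)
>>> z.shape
(5,)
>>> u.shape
(5, 23)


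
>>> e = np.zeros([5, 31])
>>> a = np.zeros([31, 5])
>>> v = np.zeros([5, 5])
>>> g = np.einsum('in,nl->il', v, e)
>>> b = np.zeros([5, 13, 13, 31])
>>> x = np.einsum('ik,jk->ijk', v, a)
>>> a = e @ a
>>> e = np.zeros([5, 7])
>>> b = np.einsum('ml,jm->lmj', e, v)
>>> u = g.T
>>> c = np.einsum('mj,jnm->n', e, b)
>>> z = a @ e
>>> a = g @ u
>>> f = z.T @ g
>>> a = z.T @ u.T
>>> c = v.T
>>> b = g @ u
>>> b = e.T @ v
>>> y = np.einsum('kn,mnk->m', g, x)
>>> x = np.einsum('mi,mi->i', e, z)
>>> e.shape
(5, 7)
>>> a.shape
(7, 31)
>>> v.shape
(5, 5)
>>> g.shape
(5, 31)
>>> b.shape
(7, 5)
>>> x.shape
(7,)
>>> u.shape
(31, 5)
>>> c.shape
(5, 5)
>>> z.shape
(5, 7)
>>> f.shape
(7, 31)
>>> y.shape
(5,)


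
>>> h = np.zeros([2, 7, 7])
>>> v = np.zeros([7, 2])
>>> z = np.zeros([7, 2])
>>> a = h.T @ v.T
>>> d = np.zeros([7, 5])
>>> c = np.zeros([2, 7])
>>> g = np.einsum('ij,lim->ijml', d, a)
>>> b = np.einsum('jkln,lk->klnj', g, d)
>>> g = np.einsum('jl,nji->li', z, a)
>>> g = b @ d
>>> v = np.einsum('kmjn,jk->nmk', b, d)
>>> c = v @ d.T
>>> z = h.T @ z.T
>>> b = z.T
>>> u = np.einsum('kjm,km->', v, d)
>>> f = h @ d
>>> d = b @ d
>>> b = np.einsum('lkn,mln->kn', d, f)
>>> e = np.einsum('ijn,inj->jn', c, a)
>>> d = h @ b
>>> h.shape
(2, 7, 7)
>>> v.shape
(7, 7, 5)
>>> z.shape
(7, 7, 7)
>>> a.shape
(7, 7, 7)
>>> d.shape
(2, 7, 5)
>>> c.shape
(7, 7, 7)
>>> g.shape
(5, 7, 7, 5)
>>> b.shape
(7, 5)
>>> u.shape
()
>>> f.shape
(2, 7, 5)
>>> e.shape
(7, 7)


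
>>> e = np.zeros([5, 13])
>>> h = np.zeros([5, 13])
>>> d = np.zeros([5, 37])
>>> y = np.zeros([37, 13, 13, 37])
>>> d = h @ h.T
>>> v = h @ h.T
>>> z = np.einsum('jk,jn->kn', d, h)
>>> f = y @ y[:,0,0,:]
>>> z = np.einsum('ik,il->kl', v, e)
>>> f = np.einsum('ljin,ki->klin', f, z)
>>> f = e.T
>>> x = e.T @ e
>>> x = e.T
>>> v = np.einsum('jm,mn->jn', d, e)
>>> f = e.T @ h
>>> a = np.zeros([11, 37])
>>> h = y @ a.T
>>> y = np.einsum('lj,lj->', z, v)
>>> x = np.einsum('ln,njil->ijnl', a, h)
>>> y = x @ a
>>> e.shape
(5, 13)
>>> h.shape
(37, 13, 13, 11)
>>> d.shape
(5, 5)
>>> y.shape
(13, 13, 37, 37)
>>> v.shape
(5, 13)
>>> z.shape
(5, 13)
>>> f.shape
(13, 13)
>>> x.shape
(13, 13, 37, 11)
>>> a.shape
(11, 37)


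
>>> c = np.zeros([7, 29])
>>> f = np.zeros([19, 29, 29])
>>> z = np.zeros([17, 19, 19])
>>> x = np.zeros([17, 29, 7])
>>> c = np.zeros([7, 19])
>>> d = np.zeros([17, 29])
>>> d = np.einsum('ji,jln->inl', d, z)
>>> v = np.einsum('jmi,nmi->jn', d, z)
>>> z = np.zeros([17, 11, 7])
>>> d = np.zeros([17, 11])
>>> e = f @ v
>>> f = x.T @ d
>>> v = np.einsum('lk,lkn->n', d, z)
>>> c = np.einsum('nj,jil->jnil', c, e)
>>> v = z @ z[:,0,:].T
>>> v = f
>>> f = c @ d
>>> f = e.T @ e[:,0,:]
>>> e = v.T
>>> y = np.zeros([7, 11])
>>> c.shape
(19, 7, 29, 17)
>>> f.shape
(17, 29, 17)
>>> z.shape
(17, 11, 7)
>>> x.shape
(17, 29, 7)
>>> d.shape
(17, 11)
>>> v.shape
(7, 29, 11)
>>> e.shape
(11, 29, 7)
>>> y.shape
(7, 11)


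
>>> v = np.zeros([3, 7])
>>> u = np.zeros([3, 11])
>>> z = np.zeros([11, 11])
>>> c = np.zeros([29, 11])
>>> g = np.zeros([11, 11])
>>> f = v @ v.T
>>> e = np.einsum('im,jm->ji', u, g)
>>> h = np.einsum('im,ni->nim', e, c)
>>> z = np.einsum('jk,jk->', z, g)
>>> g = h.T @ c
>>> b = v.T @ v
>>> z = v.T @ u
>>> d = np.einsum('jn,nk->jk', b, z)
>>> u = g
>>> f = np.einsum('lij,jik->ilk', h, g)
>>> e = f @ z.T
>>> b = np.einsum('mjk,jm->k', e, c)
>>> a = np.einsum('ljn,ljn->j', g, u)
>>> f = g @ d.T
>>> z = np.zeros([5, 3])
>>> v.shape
(3, 7)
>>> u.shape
(3, 11, 11)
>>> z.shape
(5, 3)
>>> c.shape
(29, 11)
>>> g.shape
(3, 11, 11)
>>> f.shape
(3, 11, 7)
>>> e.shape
(11, 29, 7)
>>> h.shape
(29, 11, 3)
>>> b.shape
(7,)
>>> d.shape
(7, 11)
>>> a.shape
(11,)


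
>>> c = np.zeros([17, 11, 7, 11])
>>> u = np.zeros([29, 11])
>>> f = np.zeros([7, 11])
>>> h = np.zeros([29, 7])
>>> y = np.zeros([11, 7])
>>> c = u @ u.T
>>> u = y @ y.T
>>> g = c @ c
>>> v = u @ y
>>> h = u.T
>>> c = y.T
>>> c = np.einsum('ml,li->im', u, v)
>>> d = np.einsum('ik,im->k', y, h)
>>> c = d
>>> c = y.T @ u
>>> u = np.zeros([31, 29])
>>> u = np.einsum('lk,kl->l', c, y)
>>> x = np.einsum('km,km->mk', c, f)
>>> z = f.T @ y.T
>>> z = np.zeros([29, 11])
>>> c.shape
(7, 11)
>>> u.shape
(7,)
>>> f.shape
(7, 11)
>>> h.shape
(11, 11)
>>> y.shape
(11, 7)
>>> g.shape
(29, 29)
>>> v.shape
(11, 7)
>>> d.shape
(7,)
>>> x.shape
(11, 7)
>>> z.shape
(29, 11)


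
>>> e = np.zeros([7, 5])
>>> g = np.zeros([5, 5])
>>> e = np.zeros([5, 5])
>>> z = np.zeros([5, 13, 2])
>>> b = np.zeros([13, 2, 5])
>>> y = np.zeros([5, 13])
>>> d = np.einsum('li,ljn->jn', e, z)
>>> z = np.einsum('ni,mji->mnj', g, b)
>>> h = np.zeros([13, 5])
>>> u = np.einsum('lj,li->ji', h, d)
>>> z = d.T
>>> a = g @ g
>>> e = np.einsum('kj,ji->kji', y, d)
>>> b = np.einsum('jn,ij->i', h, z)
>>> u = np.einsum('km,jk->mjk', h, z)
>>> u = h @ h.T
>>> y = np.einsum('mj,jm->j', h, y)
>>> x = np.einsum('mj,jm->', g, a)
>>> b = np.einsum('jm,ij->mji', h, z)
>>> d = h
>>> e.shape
(5, 13, 2)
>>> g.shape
(5, 5)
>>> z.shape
(2, 13)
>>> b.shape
(5, 13, 2)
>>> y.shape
(5,)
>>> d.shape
(13, 5)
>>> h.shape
(13, 5)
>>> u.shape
(13, 13)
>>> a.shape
(5, 5)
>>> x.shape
()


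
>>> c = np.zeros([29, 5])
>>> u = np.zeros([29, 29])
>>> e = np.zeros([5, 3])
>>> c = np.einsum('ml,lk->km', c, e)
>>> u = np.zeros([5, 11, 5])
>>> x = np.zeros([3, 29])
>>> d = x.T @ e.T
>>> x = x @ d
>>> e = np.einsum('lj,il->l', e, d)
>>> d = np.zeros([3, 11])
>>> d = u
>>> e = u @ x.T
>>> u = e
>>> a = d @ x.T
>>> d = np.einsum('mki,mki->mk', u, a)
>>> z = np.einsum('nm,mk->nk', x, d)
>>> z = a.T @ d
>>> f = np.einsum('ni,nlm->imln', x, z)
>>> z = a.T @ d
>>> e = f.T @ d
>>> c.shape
(3, 29)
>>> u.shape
(5, 11, 3)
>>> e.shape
(3, 11, 11, 11)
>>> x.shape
(3, 5)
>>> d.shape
(5, 11)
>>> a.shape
(5, 11, 3)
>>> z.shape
(3, 11, 11)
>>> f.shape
(5, 11, 11, 3)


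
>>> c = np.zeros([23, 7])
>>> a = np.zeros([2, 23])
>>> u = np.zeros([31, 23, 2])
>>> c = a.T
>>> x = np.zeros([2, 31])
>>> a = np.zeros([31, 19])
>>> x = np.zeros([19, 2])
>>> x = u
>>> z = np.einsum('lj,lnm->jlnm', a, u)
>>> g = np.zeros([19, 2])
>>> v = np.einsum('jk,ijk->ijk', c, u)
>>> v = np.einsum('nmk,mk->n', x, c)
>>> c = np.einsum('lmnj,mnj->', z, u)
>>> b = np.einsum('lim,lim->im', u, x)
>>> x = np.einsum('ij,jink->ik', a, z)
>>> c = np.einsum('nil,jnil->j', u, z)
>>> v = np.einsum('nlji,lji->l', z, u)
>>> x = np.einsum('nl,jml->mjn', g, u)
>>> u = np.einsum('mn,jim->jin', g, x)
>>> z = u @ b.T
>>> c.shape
(19,)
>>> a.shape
(31, 19)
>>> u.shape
(23, 31, 2)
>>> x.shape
(23, 31, 19)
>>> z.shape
(23, 31, 23)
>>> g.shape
(19, 2)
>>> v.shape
(31,)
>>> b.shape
(23, 2)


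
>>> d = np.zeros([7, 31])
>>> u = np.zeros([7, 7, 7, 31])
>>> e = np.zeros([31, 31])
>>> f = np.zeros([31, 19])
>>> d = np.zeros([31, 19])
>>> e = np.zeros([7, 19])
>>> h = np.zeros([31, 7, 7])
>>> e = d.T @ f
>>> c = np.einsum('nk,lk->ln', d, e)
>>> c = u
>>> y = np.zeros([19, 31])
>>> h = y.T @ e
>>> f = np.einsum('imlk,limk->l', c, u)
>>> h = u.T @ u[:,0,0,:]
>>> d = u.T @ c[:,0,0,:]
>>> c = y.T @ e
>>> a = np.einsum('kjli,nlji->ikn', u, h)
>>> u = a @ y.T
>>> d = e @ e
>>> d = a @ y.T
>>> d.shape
(31, 7, 19)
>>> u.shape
(31, 7, 19)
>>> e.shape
(19, 19)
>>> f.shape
(7,)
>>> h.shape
(31, 7, 7, 31)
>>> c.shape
(31, 19)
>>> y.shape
(19, 31)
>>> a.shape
(31, 7, 31)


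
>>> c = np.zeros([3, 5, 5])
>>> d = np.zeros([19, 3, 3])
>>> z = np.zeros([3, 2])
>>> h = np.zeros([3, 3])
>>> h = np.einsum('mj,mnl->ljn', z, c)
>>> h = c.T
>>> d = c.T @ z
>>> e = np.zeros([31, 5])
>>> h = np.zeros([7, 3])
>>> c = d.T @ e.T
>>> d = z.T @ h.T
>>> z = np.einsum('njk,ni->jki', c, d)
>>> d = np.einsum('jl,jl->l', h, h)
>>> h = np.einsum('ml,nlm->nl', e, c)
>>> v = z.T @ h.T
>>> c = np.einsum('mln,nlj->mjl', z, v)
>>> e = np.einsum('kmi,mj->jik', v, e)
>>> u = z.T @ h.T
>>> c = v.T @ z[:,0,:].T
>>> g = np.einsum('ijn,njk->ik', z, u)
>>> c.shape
(2, 31, 5)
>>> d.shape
(3,)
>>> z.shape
(5, 31, 7)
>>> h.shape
(2, 5)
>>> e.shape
(5, 2, 7)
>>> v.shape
(7, 31, 2)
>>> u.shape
(7, 31, 2)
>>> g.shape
(5, 2)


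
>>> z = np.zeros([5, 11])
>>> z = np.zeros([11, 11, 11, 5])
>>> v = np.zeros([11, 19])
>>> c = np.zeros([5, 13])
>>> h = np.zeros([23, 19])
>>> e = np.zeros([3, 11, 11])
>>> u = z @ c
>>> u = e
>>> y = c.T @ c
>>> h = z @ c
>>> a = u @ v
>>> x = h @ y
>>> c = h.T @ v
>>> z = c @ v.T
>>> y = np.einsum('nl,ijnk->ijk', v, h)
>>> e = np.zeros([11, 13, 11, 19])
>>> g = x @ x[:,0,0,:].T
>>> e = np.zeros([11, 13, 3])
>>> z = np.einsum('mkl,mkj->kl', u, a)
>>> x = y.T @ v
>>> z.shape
(11, 11)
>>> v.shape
(11, 19)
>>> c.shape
(13, 11, 11, 19)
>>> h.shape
(11, 11, 11, 13)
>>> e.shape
(11, 13, 3)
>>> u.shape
(3, 11, 11)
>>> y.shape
(11, 11, 13)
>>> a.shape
(3, 11, 19)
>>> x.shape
(13, 11, 19)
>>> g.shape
(11, 11, 11, 11)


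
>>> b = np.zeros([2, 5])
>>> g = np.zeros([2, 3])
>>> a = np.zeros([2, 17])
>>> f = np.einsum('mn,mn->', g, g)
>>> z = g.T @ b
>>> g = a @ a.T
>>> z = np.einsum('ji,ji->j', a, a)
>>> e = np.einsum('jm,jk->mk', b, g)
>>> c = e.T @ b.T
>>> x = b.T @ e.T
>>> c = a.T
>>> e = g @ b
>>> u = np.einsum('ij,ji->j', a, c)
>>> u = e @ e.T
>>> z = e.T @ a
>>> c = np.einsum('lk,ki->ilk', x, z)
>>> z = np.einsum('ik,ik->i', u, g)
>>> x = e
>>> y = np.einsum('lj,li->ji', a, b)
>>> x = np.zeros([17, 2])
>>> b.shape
(2, 5)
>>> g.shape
(2, 2)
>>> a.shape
(2, 17)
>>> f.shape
()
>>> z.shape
(2,)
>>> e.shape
(2, 5)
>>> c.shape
(17, 5, 5)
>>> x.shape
(17, 2)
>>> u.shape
(2, 2)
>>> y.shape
(17, 5)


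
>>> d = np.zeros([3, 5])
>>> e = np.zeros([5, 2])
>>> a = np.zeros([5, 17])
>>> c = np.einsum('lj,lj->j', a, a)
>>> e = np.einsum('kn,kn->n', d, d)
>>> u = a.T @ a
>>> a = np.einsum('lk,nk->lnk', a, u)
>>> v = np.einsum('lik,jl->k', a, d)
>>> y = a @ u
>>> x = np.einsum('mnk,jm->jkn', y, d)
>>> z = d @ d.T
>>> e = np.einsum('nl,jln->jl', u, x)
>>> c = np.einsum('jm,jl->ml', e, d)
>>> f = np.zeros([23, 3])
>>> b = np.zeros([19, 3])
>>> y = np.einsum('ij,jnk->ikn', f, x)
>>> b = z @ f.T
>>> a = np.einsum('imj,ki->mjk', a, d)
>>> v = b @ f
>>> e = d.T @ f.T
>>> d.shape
(3, 5)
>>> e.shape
(5, 23)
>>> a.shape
(17, 17, 3)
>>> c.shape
(17, 5)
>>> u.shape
(17, 17)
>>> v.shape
(3, 3)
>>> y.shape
(23, 17, 17)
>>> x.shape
(3, 17, 17)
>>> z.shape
(3, 3)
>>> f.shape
(23, 3)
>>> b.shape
(3, 23)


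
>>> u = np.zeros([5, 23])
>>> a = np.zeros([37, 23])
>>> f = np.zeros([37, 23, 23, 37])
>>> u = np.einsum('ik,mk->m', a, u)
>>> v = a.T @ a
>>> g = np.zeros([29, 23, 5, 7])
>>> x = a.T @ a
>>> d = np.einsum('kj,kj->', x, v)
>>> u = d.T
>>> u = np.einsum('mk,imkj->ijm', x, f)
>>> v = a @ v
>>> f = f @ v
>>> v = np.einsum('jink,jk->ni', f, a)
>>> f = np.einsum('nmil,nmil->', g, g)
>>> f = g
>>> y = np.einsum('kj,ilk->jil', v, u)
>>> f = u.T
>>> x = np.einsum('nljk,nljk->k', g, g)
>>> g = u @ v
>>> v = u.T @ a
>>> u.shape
(37, 37, 23)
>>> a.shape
(37, 23)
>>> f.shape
(23, 37, 37)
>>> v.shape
(23, 37, 23)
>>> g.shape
(37, 37, 23)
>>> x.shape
(7,)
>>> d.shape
()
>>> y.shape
(23, 37, 37)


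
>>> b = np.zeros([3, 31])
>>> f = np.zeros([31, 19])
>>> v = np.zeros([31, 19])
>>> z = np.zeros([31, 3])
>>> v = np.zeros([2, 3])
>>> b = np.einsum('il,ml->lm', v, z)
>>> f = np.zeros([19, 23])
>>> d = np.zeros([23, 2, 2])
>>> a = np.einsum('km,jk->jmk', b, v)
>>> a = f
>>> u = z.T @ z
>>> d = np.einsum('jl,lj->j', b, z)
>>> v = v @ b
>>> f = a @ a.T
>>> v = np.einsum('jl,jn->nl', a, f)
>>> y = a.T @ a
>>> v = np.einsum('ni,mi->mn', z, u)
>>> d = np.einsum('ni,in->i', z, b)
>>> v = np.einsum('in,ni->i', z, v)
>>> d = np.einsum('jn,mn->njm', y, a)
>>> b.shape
(3, 31)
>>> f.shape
(19, 19)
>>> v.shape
(31,)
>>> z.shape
(31, 3)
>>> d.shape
(23, 23, 19)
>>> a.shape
(19, 23)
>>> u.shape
(3, 3)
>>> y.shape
(23, 23)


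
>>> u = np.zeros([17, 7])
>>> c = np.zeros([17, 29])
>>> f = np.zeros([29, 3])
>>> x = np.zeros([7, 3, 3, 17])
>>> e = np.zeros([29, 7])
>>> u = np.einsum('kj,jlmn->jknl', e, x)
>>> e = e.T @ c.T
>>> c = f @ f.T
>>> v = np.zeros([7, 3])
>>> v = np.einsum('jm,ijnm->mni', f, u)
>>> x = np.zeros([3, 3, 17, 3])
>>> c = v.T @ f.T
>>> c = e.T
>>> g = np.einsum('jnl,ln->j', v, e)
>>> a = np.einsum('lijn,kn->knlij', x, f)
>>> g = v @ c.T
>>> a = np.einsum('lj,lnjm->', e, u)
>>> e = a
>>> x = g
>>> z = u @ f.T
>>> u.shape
(7, 29, 17, 3)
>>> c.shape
(17, 7)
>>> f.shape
(29, 3)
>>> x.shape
(3, 17, 17)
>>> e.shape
()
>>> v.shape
(3, 17, 7)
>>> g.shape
(3, 17, 17)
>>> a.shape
()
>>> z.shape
(7, 29, 17, 29)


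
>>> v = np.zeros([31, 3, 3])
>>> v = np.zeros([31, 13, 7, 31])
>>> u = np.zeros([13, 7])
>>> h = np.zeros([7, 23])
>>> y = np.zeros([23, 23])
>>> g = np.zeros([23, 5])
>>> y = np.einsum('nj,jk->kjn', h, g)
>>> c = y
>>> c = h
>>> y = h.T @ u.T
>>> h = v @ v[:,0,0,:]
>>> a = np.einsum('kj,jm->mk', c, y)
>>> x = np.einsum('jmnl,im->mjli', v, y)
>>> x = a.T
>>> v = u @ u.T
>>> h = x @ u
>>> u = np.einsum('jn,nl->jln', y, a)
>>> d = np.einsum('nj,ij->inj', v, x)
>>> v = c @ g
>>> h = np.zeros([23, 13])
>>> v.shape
(7, 5)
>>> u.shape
(23, 7, 13)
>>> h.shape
(23, 13)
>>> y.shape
(23, 13)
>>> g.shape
(23, 5)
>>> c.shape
(7, 23)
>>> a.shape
(13, 7)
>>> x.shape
(7, 13)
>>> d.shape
(7, 13, 13)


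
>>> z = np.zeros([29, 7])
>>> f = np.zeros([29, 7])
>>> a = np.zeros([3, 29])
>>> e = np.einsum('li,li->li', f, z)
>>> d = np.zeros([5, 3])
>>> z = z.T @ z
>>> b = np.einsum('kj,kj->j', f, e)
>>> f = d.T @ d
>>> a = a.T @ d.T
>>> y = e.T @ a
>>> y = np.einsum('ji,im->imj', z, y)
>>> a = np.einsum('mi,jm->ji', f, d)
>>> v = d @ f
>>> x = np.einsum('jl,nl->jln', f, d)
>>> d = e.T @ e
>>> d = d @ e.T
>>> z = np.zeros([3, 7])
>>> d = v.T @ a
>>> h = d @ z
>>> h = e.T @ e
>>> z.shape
(3, 7)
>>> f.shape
(3, 3)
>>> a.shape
(5, 3)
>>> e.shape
(29, 7)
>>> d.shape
(3, 3)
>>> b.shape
(7,)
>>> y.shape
(7, 5, 7)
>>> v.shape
(5, 3)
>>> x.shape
(3, 3, 5)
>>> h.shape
(7, 7)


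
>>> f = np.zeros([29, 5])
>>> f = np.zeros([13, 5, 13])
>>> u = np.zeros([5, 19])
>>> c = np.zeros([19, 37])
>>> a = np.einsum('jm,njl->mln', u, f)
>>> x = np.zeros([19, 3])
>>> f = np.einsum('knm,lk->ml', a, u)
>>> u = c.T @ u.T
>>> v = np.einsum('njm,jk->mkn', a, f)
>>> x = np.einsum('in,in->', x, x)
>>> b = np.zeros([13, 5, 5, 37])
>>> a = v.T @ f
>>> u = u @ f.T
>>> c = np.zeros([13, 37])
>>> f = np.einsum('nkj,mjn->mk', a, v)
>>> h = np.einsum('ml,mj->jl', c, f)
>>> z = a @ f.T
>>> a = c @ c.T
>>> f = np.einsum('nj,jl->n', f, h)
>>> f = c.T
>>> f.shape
(37, 13)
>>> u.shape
(37, 13)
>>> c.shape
(13, 37)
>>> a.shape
(13, 13)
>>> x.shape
()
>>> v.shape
(13, 5, 19)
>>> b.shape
(13, 5, 5, 37)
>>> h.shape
(5, 37)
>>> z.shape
(19, 5, 13)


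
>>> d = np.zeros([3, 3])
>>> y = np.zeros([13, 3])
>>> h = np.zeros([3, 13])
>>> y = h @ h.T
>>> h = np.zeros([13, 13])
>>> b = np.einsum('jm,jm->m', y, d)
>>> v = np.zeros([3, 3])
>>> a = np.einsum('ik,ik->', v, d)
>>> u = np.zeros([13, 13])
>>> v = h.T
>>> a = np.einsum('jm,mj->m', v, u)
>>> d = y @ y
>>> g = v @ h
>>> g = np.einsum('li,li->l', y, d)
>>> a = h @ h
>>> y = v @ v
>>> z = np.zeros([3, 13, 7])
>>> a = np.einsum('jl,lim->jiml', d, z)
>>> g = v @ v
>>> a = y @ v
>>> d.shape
(3, 3)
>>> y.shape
(13, 13)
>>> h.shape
(13, 13)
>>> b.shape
(3,)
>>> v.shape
(13, 13)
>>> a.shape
(13, 13)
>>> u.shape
(13, 13)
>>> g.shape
(13, 13)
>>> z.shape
(3, 13, 7)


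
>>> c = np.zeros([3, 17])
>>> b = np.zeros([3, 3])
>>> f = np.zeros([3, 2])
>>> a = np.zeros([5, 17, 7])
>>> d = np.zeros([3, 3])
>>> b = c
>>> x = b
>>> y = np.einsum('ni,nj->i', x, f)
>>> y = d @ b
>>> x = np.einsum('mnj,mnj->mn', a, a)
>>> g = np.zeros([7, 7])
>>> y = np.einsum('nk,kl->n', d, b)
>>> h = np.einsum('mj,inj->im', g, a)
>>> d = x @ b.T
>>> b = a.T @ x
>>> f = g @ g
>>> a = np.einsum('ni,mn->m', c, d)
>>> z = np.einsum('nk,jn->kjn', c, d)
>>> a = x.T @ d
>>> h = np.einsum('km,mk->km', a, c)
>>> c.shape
(3, 17)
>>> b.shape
(7, 17, 17)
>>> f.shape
(7, 7)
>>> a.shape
(17, 3)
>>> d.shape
(5, 3)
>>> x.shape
(5, 17)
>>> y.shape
(3,)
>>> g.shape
(7, 7)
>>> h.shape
(17, 3)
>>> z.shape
(17, 5, 3)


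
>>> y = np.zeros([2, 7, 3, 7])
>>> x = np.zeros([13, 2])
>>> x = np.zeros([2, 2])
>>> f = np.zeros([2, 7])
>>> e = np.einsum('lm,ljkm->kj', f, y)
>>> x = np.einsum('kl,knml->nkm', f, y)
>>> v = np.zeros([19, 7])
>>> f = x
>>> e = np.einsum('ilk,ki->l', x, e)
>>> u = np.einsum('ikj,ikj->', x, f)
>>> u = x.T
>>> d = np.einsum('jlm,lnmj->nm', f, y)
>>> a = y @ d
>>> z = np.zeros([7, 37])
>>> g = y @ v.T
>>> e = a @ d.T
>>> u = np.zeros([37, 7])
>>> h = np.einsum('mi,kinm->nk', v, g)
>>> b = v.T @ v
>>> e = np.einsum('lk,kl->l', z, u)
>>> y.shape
(2, 7, 3, 7)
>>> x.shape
(7, 2, 3)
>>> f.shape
(7, 2, 3)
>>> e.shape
(7,)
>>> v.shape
(19, 7)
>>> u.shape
(37, 7)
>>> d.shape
(7, 3)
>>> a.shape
(2, 7, 3, 3)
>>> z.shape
(7, 37)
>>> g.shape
(2, 7, 3, 19)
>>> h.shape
(3, 2)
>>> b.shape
(7, 7)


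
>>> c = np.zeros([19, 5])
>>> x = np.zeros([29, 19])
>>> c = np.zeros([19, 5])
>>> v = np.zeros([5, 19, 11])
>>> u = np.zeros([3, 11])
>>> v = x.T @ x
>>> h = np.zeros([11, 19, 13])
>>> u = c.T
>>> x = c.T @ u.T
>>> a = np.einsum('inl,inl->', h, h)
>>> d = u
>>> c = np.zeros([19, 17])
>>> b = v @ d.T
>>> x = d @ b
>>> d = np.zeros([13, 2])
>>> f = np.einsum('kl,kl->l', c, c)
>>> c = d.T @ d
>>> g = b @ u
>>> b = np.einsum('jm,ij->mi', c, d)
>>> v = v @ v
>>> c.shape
(2, 2)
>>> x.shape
(5, 5)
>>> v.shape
(19, 19)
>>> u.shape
(5, 19)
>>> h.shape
(11, 19, 13)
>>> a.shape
()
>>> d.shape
(13, 2)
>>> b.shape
(2, 13)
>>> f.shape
(17,)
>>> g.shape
(19, 19)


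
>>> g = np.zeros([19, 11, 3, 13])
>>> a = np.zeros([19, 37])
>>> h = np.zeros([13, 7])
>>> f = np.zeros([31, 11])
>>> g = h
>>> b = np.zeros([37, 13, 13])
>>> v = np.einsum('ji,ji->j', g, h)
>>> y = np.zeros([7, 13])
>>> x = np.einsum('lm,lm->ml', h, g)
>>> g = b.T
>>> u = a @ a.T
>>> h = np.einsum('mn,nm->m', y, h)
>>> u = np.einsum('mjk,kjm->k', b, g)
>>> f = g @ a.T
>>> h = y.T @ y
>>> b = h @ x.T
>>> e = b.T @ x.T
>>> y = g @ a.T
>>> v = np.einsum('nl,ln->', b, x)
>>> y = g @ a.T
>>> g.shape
(13, 13, 37)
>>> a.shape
(19, 37)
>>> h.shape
(13, 13)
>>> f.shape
(13, 13, 19)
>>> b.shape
(13, 7)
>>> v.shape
()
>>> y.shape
(13, 13, 19)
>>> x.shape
(7, 13)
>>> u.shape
(13,)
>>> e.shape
(7, 7)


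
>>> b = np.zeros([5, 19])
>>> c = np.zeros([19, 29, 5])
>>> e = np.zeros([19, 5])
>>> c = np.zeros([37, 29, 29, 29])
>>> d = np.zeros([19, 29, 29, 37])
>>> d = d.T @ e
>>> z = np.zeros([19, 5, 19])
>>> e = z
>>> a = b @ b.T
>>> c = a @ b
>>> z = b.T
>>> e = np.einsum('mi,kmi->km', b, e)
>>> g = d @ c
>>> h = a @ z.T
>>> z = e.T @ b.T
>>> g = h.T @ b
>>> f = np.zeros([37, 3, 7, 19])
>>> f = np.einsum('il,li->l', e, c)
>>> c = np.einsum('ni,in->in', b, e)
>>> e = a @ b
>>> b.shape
(5, 19)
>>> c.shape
(19, 5)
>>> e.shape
(5, 19)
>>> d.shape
(37, 29, 29, 5)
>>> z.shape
(5, 5)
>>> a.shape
(5, 5)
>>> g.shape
(19, 19)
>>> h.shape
(5, 19)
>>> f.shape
(5,)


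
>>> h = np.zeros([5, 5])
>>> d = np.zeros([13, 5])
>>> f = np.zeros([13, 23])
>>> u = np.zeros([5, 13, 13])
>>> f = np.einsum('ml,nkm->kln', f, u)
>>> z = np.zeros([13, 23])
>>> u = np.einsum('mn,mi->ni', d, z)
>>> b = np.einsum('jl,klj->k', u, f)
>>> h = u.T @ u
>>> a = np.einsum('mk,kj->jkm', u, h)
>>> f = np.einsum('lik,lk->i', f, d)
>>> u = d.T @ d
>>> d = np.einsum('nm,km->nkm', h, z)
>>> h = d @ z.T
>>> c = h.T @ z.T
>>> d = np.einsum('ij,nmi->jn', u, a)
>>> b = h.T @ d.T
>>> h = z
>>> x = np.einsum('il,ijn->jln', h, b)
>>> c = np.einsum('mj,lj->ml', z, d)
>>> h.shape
(13, 23)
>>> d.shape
(5, 23)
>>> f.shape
(23,)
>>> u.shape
(5, 5)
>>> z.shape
(13, 23)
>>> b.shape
(13, 13, 5)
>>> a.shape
(23, 23, 5)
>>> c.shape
(13, 5)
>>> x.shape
(13, 23, 5)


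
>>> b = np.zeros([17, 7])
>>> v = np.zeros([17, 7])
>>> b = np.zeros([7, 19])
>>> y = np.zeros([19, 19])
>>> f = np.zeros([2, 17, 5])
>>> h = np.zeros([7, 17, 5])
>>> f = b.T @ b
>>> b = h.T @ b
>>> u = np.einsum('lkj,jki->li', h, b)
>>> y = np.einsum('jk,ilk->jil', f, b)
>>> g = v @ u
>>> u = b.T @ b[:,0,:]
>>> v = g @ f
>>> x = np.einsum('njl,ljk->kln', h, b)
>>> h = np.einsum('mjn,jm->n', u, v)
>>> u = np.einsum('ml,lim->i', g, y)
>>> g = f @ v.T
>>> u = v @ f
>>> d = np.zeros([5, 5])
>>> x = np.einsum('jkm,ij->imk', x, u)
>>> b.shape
(5, 17, 19)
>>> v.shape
(17, 19)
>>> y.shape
(19, 5, 17)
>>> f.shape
(19, 19)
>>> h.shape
(19,)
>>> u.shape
(17, 19)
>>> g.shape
(19, 17)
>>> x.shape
(17, 7, 5)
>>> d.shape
(5, 5)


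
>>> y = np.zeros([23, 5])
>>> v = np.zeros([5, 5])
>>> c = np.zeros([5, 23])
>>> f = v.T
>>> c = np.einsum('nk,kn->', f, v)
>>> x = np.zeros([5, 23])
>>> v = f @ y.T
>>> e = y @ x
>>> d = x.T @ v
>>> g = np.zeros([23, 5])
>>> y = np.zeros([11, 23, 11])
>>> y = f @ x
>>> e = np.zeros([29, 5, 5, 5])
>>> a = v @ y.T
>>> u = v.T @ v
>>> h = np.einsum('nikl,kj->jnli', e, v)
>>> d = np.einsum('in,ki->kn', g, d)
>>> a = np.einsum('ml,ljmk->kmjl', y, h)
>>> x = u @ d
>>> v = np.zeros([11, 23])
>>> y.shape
(5, 23)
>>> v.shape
(11, 23)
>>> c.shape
()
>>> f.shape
(5, 5)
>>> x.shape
(23, 5)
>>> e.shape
(29, 5, 5, 5)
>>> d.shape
(23, 5)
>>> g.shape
(23, 5)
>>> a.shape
(5, 5, 29, 23)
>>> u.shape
(23, 23)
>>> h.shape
(23, 29, 5, 5)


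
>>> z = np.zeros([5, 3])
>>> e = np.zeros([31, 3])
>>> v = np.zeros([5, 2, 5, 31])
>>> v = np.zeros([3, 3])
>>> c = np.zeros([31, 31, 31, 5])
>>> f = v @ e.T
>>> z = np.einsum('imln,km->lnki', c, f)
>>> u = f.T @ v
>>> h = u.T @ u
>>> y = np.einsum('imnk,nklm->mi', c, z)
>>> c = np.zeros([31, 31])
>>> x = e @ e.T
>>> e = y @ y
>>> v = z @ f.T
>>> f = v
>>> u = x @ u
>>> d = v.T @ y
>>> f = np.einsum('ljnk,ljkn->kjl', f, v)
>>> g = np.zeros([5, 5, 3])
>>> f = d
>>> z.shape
(31, 5, 3, 31)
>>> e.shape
(31, 31)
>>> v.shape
(31, 5, 3, 3)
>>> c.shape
(31, 31)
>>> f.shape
(3, 3, 5, 31)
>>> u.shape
(31, 3)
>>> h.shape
(3, 3)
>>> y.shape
(31, 31)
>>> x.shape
(31, 31)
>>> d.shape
(3, 3, 5, 31)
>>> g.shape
(5, 5, 3)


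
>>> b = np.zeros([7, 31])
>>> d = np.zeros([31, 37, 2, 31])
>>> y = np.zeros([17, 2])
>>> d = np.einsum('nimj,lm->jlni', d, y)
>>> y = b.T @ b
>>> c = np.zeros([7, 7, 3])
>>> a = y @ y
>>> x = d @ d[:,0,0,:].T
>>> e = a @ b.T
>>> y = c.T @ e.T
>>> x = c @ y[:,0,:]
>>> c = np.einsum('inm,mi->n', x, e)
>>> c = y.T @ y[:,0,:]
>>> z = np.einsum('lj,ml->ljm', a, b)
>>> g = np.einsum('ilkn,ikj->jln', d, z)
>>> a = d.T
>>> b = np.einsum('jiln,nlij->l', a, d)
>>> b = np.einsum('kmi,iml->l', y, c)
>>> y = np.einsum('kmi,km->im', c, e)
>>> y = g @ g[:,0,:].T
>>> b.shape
(31,)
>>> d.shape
(31, 17, 31, 37)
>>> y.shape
(7, 17, 7)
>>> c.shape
(31, 7, 31)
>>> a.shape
(37, 31, 17, 31)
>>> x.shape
(7, 7, 31)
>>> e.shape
(31, 7)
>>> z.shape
(31, 31, 7)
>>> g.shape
(7, 17, 37)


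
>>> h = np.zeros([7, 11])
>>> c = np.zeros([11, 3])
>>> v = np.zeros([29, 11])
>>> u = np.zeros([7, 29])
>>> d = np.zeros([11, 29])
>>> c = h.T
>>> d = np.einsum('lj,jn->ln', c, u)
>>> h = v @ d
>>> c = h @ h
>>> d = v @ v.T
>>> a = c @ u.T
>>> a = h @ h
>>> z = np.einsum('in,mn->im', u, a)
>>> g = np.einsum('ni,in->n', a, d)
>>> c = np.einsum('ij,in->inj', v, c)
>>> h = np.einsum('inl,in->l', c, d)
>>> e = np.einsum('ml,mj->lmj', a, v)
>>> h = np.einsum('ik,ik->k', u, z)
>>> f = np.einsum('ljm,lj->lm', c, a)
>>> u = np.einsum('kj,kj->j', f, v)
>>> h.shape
(29,)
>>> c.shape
(29, 29, 11)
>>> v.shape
(29, 11)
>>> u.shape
(11,)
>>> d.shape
(29, 29)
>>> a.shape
(29, 29)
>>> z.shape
(7, 29)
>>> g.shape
(29,)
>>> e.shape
(29, 29, 11)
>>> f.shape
(29, 11)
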